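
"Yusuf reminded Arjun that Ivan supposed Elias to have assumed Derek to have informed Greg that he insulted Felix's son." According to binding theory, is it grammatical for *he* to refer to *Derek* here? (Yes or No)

Yes

*Derek* is an R-expression; Principle C requires it to be free (not bound by any c-commanding expression).
— he: subject of the clause headed by 'insulted'; the pronoun does not c-command the R-expression — coreference allowed.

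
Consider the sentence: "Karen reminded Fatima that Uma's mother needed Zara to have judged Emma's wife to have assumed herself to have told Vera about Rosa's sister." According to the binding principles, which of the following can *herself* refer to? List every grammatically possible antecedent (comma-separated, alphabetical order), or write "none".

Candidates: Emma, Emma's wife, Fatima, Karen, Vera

Emma's wife

*herself* is a reflexive; Principle A requires it to be bound within its binding domain — the clause headed by 'assumed'.
— Emma: possessor inside the subject DP of the clause headed by 'assumed'; does not c-command the reflexive — cannot bind it (Principle A).
— Emma's wife: subject of the clause headed by 'assumed'; c-commands the reflexive within its binding domain — allowed (Principle A).
— Fatima: object of the matrix clause; c-commands the reflexive but lies outside its binding domain — cannot bind it (Principle A).
— Karen: subject of the matrix clause; c-commands the reflexive but lies outside its binding domain — cannot bind it (Principle A).
— Vera: object of the clause headed by 'told'; does not c-command the reflexive — cannot bind it (Principle A).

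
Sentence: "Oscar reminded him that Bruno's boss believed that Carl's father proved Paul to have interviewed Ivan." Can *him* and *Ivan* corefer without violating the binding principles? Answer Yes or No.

*Ivan* is an R-expression; Principle C requires it to be free (not bound by any c-commanding expression).
— him: object of the matrix clause; the pronoun c-commands the R-expression — coreference blocked (Principle C).

No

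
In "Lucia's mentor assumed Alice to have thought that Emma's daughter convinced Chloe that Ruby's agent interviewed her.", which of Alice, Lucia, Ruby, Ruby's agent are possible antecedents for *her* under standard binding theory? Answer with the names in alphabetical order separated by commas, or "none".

Alice, Lucia, Ruby

*her* is a pronoun; Principle B requires it to be free in its binding domain — the clause headed by 'interviewed'.
— Alice: subject of the clause headed by 'thought'; c-commands the pronoun but lies outside its binding domain — allowed.
— Lucia: possessor inside the subject DP of the matrix clause; does not c-command the pronoun — Principle B does not apply; allowed.
— Ruby: possessor inside the subject DP of the clause headed by 'interviewed'; does not c-command the pronoun — Principle B does not apply; allowed.
— Ruby's agent: subject of the clause headed by 'interviewed'; c-commands the pronoun within its binding domain — blocked (Principle B).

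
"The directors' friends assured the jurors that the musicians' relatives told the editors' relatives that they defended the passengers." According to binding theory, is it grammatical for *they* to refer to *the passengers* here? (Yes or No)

*the passengers* is an R-expression; Principle C requires it to be free (not bound by any c-commanding expression).
— they: subject of the clause headed by 'defended'; the pronoun c-commands the R-expression — coreference blocked (Principle C).

No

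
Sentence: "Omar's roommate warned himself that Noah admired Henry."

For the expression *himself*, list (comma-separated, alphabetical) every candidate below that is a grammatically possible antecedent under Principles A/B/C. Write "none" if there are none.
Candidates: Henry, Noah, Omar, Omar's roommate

Omar's roommate

*himself* is a reflexive; Principle A requires it to be bound within its binding domain — the matrix clause.
— Henry: object of the clause headed by 'admired'; does not c-command the reflexive — cannot bind it (Principle A).
— Noah: subject of the clause headed by 'admired'; does not c-command the reflexive — cannot bind it (Principle A).
— Omar: possessor inside the subject DP of the matrix clause; does not c-command the reflexive — cannot bind it (Principle A).
— Omar's roommate: subject of the matrix clause; c-commands the reflexive within its binding domain — allowed (Principle A).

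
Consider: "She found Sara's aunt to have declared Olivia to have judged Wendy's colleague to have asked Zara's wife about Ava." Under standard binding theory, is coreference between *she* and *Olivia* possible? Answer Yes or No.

*Olivia* is an R-expression; Principle C requires it to be free (not bound by any c-commanding expression).
— she: subject of the matrix clause; the pronoun c-commands the R-expression — coreference blocked (Principle C).

No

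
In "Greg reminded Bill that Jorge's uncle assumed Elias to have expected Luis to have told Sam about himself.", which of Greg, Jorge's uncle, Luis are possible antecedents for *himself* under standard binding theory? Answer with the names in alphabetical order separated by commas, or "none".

Luis

*himself* is a reflexive; Principle A requires it to be bound within its binding domain — the clause headed by 'told'.
— Greg: subject of the matrix clause; c-commands the reflexive but lies outside its binding domain — cannot bind it (Principle A).
— Jorge's uncle: subject of the clause headed by 'assumed'; c-commands the reflexive but lies outside its binding domain — cannot bind it (Principle A).
— Luis: subject of the clause headed by 'told'; c-commands the reflexive within its binding domain — allowed (Principle A).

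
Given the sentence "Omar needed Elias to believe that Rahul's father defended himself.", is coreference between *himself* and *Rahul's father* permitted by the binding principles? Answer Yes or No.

Yes

*himself* is a reflexive; Principle A requires it to be bound within its binding domain — the clause headed by 'defended'.
— Rahul's father: subject of the clause headed by 'defended'; c-commands the reflexive within its binding domain — allowed (Principle A).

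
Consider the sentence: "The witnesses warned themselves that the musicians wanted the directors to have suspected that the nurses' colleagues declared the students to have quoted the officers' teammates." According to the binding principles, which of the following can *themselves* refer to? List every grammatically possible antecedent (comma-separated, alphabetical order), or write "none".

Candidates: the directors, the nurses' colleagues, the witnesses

*themselves* is a reflexive; Principle A requires it to be bound within its binding domain — the matrix clause.
— the directors: subject of the clause headed by 'suspected'; does not c-command the reflexive — cannot bind it (Principle A).
— the nurses' colleagues: subject of the clause headed by 'declared'; does not c-command the reflexive — cannot bind it (Principle A).
— the witnesses: subject of the matrix clause; c-commands the reflexive within its binding domain — allowed (Principle A).

the witnesses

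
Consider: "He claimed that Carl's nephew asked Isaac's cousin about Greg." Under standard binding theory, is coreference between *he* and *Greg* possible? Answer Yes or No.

No

*Greg* is an R-expression; Principle C requires it to be free (not bound by any c-commanding expression).
— he: subject of the matrix clause; the pronoun c-commands the R-expression — coreference blocked (Principle C).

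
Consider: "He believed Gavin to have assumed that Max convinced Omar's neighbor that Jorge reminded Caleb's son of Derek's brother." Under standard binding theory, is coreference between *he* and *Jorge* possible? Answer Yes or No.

*Jorge* is an R-expression; Principle C requires it to be free (not bound by any c-commanding expression).
— he: subject of the matrix clause; the pronoun c-commands the R-expression — coreference blocked (Principle C).

No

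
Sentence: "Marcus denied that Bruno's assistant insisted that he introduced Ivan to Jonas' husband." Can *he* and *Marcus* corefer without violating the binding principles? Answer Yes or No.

*Marcus* is an R-expression; Principle C requires it to be free (not bound by any c-commanding expression).
— he: subject of the clause headed by 'introduced'; the pronoun does not c-command the R-expression — coreference allowed.

Yes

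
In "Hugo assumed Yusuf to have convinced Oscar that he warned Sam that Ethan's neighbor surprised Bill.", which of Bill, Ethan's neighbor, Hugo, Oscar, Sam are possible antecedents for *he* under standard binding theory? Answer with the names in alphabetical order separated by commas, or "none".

*he* is a pronoun; Principle B requires it to be free in its binding domain — the clause headed by 'warned'.
— Bill: object of the clause headed by 'surprised'; is c-commanded by the pronoun; coreference would bind this R-expression — blocked (Principle C).
— Ethan's neighbor: subject of the clause headed by 'surprised'; is c-commanded by the pronoun; coreference would bind this R-expression — blocked (Principle C).
— Hugo: subject of the matrix clause; c-commands the pronoun but lies outside its binding domain — allowed.
— Oscar: object of the clause headed by 'convinced'; c-commands the pronoun but lies outside its binding domain — allowed.
— Sam: object of the clause headed by 'warned'; is c-commanded by the pronoun; coreference would bind this R-expression — blocked (Principle C).

Hugo, Oscar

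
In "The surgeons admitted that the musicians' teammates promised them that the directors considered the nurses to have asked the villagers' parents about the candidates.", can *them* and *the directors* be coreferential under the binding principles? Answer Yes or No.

*the directors* is an R-expression; Principle C requires it to be free (not bound by any c-commanding expression).
— them: object of the clause headed by 'promised'; the pronoun c-commands the R-expression — coreference blocked (Principle C).

No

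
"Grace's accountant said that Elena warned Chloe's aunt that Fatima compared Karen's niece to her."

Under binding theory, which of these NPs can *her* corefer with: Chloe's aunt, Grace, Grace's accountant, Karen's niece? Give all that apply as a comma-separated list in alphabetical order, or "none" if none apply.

*her* is a pronoun; Principle B requires it to be free in its binding domain — the clause headed by 'compared'.
— Chloe's aunt: object of the clause headed by 'warned'; c-commands the pronoun but lies outside its binding domain — allowed.
— Grace: possessor inside the subject DP of the matrix clause; does not c-command the pronoun — Principle B does not apply; allowed.
— Grace's accountant: subject of the matrix clause; c-commands the pronoun but lies outside its binding domain — allowed.
— Karen's niece: object of the clause headed by 'compared'; c-commands the pronoun within its binding domain — blocked (Principle B).

Chloe's aunt, Grace, Grace's accountant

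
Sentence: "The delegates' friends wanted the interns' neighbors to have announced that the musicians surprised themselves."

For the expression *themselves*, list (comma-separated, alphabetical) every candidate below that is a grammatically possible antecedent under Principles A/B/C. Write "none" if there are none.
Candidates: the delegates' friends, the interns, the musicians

*themselves* is a reflexive; Principle A requires it to be bound within its binding domain — the clause headed by 'surprised'.
— the delegates' friends: subject of the matrix clause; c-commands the reflexive but lies outside its binding domain — cannot bind it (Principle A).
— the interns: possessor inside the subject DP of the clause headed by 'announced'; does not c-command the reflexive — cannot bind it (Principle A).
— the musicians: subject of the clause headed by 'surprised'; c-commands the reflexive within its binding domain — allowed (Principle A).

the musicians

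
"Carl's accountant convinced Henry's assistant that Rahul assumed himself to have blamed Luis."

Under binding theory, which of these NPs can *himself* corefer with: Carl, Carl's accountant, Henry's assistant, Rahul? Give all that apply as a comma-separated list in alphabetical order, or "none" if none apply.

Rahul

*himself* is a reflexive; Principle A requires it to be bound within its binding domain — the clause headed by 'assumed'.
— Carl: possessor inside the subject DP of the matrix clause; does not c-command the reflexive — cannot bind it (Principle A).
— Carl's accountant: subject of the matrix clause; c-commands the reflexive but lies outside its binding domain — cannot bind it (Principle A).
— Henry's assistant: object of the matrix clause; c-commands the reflexive but lies outside its binding domain — cannot bind it (Principle A).
— Rahul: subject of the clause headed by 'assumed'; c-commands the reflexive within its binding domain — allowed (Principle A).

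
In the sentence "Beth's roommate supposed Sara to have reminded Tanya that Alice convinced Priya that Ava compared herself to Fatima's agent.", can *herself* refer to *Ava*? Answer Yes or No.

Yes

*herself* is a reflexive; Principle A requires it to be bound within its binding domain — the clause headed by 'compared'.
— Ava: subject of the clause headed by 'compared'; c-commands the reflexive within its binding domain — allowed (Principle A).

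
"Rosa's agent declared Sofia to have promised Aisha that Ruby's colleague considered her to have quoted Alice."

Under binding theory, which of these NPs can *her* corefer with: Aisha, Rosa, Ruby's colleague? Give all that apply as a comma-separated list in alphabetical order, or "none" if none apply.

*her* is a pronoun; Principle B requires it to be free in its binding domain — the clause headed by 'considered'.
— Aisha: object of the clause headed by 'promised'; c-commands the pronoun but lies outside its binding domain — allowed.
— Rosa: possessor inside the subject DP of the matrix clause; does not c-command the pronoun — Principle B does not apply; allowed.
— Ruby's colleague: subject of the clause headed by 'considered'; c-commands the pronoun within its binding domain — blocked (Principle B).

Aisha, Rosa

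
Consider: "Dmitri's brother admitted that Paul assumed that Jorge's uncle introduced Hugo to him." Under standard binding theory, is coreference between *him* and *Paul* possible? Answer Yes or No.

*Paul* is an R-expression; Principle C requires it to be free (not bound by any c-commanding expression).
— him: second object of the clause headed by 'introduced'; the pronoun does not c-command the R-expression — coreference allowed.

Yes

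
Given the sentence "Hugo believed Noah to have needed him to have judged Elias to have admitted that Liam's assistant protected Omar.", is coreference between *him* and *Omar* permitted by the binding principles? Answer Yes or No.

No

*him* is a pronoun; Principle B requires it to be free in its binding domain — the clause headed by 'needed'.
— Omar: object of the clause headed by 'protected'; is c-commanded by the pronoun; coreference would bind this R-expression — blocked (Principle C).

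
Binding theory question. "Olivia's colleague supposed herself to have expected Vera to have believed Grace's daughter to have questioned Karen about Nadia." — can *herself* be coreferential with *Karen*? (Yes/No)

*herself* is a reflexive; Principle A requires it to be bound within its binding domain — the matrix clause.
— Karen: object of the clause headed by 'questioned'; does not c-command the reflexive — cannot bind it (Principle A).

No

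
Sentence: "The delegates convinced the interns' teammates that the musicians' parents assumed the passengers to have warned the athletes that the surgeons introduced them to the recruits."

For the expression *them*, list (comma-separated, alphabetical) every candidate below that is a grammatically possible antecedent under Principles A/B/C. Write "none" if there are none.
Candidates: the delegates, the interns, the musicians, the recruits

the delegates, the interns, the musicians

*them* is a pronoun; Principle B requires it to be free in its binding domain — the clause headed by 'introduced'.
— the delegates: subject of the matrix clause; c-commands the pronoun but lies outside its binding domain — allowed.
— the interns: possessor inside the object DP of the matrix clause; does not c-command the pronoun — Principle B does not apply; allowed.
— the musicians: possessor inside the subject DP of the clause headed by 'assumed'; does not c-command the pronoun — Principle B does not apply; allowed.
— the recruits: second object of the clause headed by 'introduced'; is c-commanded by the pronoun; coreference would bind this R-expression — blocked (Principle C).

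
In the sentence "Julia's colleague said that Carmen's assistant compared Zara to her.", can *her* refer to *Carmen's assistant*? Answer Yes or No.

No

*her* is a pronoun; Principle B requires it to be free in its binding domain — the clause headed by 'compared'.
— Carmen's assistant: subject of the clause headed by 'compared'; c-commands the pronoun within its binding domain — blocked (Principle B).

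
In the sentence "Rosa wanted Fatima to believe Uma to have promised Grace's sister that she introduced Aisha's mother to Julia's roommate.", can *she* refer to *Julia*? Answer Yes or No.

*she* is a pronoun; Principle B requires it to be free in its binding domain — the clause headed by 'introduced'.
— Julia: possessor inside the second object DP of the clause headed by 'introduced'; is c-commanded by the pronoun; coreference would bind this R-expression — blocked (Principle C).

No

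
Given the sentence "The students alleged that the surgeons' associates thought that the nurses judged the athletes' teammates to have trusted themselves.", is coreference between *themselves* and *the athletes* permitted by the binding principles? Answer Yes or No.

No

*themselves* is a reflexive; Principle A requires it to be bound within its binding domain — the clause headed by 'trusted'.
— the athletes: possessor inside the subject DP of the clause headed by 'trusted'; does not c-command the reflexive — cannot bind it (Principle A).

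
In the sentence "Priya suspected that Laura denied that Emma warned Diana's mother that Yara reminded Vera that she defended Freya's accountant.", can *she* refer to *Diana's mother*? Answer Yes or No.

Yes

*she* is a pronoun; Principle B requires it to be free in its binding domain — the clause headed by 'defended'.
— Diana's mother: object of the clause headed by 'warned'; c-commands the pronoun but lies outside its binding domain — allowed.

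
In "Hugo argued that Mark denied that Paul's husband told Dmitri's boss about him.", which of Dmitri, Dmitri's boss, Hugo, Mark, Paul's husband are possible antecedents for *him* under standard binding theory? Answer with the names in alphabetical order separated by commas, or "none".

Dmitri, Hugo, Mark

*him* is a pronoun; Principle B requires it to be free in its binding domain — the clause headed by 'told'.
— Dmitri: possessor inside the object DP of the clause headed by 'told'; does not c-command the pronoun — Principle B does not apply; allowed.
— Dmitri's boss: object of the clause headed by 'told'; c-commands the pronoun within its binding domain — blocked (Principle B).
— Hugo: subject of the matrix clause; c-commands the pronoun but lies outside its binding domain — allowed.
— Mark: subject of the clause headed by 'denied'; c-commands the pronoun but lies outside its binding domain — allowed.
— Paul's husband: subject of the clause headed by 'told'; c-commands the pronoun within its binding domain — blocked (Principle B).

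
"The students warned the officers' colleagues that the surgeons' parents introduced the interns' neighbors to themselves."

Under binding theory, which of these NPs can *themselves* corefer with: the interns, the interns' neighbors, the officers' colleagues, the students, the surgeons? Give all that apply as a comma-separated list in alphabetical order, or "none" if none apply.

the interns' neighbors

*themselves* is a reflexive; Principle A requires it to be bound within its binding domain — the clause headed by 'introduced'.
— the interns: possessor inside the object DP of the clause headed by 'introduced'; does not c-command the reflexive — cannot bind it (Principle A).
— the interns' neighbors: object of the clause headed by 'introduced'; c-commands the reflexive within its binding domain — allowed (Principle A).
— the officers' colleagues: object of the matrix clause; c-commands the reflexive but lies outside its binding domain — cannot bind it (Principle A).
— the students: subject of the matrix clause; c-commands the reflexive but lies outside its binding domain — cannot bind it (Principle A).
— the surgeons: possessor inside the subject DP of the clause headed by 'introduced'; does not c-command the reflexive — cannot bind it (Principle A).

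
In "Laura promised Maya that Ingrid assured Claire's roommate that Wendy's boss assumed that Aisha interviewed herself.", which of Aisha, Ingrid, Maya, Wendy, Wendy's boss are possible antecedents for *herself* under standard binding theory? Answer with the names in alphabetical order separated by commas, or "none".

Aisha

*herself* is a reflexive; Principle A requires it to be bound within its binding domain — the clause headed by 'interviewed'.
— Aisha: subject of the clause headed by 'interviewed'; c-commands the reflexive within its binding domain — allowed (Principle A).
— Ingrid: subject of the clause headed by 'assured'; c-commands the reflexive but lies outside its binding domain — cannot bind it (Principle A).
— Maya: object of the matrix clause; c-commands the reflexive but lies outside its binding domain — cannot bind it (Principle A).
— Wendy: possessor inside the subject DP of the clause headed by 'assumed'; does not c-command the reflexive — cannot bind it (Principle A).
— Wendy's boss: subject of the clause headed by 'assumed'; c-commands the reflexive but lies outside its binding domain — cannot bind it (Principle A).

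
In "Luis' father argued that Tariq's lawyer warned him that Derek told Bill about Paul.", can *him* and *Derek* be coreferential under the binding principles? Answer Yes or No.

No

*Derek* is an R-expression; Principle C requires it to be free (not bound by any c-commanding expression).
— him: object of the clause headed by 'warned'; the pronoun c-commands the R-expression — coreference blocked (Principle C).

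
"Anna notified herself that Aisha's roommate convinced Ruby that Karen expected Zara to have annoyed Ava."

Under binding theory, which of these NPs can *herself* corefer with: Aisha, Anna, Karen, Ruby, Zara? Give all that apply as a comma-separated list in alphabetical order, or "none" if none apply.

Anna

*herself* is a reflexive; Principle A requires it to be bound within its binding domain — the matrix clause.
— Aisha: possessor inside the subject DP of the clause headed by 'convinced'; does not c-command the reflexive — cannot bind it (Principle A).
— Anna: subject of the matrix clause; c-commands the reflexive within its binding domain — allowed (Principle A).
— Karen: subject of the clause headed by 'expected'; does not c-command the reflexive — cannot bind it (Principle A).
— Ruby: object of the clause headed by 'convinced'; does not c-command the reflexive — cannot bind it (Principle A).
— Zara: subject of the clause headed by 'annoyed'; does not c-command the reflexive — cannot bind it (Principle A).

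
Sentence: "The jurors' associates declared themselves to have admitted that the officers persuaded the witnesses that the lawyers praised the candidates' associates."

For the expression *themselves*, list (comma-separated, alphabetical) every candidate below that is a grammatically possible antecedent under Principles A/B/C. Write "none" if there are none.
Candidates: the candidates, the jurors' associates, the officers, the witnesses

*themselves* is a reflexive; Principle A requires it to be bound within its binding domain — the matrix clause.
— the candidates: possessor inside the object DP of the clause headed by 'praised'; does not c-command the reflexive — cannot bind it (Principle A).
— the jurors' associates: subject of the matrix clause; c-commands the reflexive within its binding domain — allowed (Principle A).
— the officers: subject of the clause headed by 'persuaded'; does not c-command the reflexive — cannot bind it (Principle A).
— the witnesses: object of the clause headed by 'persuaded'; does not c-command the reflexive — cannot bind it (Principle A).

the jurors' associates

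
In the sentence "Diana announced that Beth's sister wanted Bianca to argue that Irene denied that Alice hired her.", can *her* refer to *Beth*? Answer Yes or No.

*her* is a pronoun; Principle B requires it to be free in its binding domain — the clause headed by 'hired'.
— Beth: possessor inside the subject DP of the clause headed by 'wanted'; does not c-command the pronoun — Principle B does not apply; allowed.

Yes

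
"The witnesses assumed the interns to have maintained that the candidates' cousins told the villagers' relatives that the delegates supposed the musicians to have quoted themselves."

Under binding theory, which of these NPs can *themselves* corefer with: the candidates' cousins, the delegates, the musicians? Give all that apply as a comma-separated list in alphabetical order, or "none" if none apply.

*themselves* is a reflexive; Principle A requires it to be bound within its binding domain — the clause headed by 'quoted'.
— the candidates' cousins: subject of the clause headed by 'told'; c-commands the reflexive but lies outside its binding domain — cannot bind it (Principle A).
— the delegates: subject of the clause headed by 'supposed'; c-commands the reflexive but lies outside its binding domain — cannot bind it (Principle A).
— the musicians: subject of the clause headed by 'quoted'; c-commands the reflexive within its binding domain — allowed (Principle A).

the musicians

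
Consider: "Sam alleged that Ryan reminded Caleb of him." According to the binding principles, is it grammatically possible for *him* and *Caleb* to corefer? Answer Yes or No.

No

*him* is a pronoun; Principle B requires it to be free in its binding domain — the clause headed by 'reminded'.
— Caleb: object of the clause headed by 'reminded'; c-commands the pronoun within its binding domain — blocked (Principle B).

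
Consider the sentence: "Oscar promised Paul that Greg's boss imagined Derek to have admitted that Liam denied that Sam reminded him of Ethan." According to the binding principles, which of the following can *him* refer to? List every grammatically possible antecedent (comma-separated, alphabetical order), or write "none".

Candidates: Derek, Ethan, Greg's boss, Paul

*him* is a pronoun; Principle B requires it to be free in its binding domain — the clause headed by 'reminded'.
— Derek: subject of the clause headed by 'admitted'; c-commands the pronoun but lies outside its binding domain — allowed.
— Ethan: second object of the clause headed by 'reminded'; is c-commanded by the pronoun; coreference would bind this R-expression — blocked (Principle C).
— Greg's boss: subject of the clause headed by 'imagined'; c-commands the pronoun but lies outside its binding domain — allowed.
— Paul: object of the matrix clause; c-commands the pronoun but lies outside its binding domain — allowed.

Derek, Greg's boss, Paul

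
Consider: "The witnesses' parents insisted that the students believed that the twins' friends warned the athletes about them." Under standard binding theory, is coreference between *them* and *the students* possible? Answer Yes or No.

*the students* is an R-expression; Principle C requires it to be free (not bound by any c-commanding expression).
— them: second object of the clause headed by 'warned'; the pronoun does not c-command the R-expression — coreference allowed.

Yes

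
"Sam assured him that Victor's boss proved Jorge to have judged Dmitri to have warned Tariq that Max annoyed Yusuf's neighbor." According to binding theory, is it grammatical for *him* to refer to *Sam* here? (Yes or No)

*Sam* is an R-expression; Principle C requires it to be free (not bound by any c-commanding expression).
— him: object of the matrix clause; the R-expression locally c-commands the pronoun — coreference blocked (Principle B on the pronoun).

No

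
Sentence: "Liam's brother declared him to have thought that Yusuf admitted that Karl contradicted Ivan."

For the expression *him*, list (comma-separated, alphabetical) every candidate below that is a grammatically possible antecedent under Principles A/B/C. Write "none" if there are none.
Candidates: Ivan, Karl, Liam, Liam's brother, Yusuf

*him* is a pronoun; Principle B requires it to be free in its binding domain — the matrix clause.
— Ivan: object of the clause headed by 'contradicted'; is c-commanded by the pronoun; coreference would bind this R-expression — blocked (Principle C).
— Karl: subject of the clause headed by 'contradicted'; is c-commanded by the pronoun; coreference would bind this R-expression — blocked (Principle C).
— Liam: possessor inside the subject DP of the matrix clause; does not c-command the pronoun — Principle B does not apply; allowed.
— Liam's brother: subject of the matrix clause; c-commands the pronoun within its binding domain — blocked (Principle B).
— Yusuf: subject of the clause headed by 'admitted'; is c-commanded by the pronoun; coreference would bind this R-expression — blocked (Principle C).

Liam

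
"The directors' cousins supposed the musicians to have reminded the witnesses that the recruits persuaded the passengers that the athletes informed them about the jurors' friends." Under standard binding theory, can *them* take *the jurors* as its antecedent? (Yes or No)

No

*them* is a pronoun; Principle B requires it to be free in its binding domain — the clause headed by 'informed'.
— the jurors: possessor inside the second object DP of the clause headed by 'informed'; is c-commanded by the pronoun; coreference would bind this R-expression — blocked (Principle C).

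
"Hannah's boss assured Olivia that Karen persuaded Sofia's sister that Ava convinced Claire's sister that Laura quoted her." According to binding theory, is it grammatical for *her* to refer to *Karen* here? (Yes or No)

Yes

*Karen* is an R-expression; Principle C requires it to be free (not bound by any c-commanding expression).
— her: object of the clause headed by 'quoted'; the pronoun does not c-command the R-expression — coreference allowed.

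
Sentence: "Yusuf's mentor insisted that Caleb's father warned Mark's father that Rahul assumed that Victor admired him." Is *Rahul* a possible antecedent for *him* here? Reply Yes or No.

*him* is a pronoun; Principle B requires it to be free in its binding domain — the clause headed by 'admired'.
— Rahul: subject of the clause headed by 'assumed'; c-commands the pronoun but lies outside its binding domain — allowed.

Yes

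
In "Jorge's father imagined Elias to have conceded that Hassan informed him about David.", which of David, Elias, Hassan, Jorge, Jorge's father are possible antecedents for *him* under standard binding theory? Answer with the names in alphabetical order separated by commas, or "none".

Elias, Jorge, Jorge's father

*him* is a pronoun; Principle B requires it to be free in its binding domain — the clause headed by 'informed'.
— David: second object of the clause headed by 'informed'; is c-commanded by the pronoun; coreference would bind this R-expression — blocked (Principle C).
— Elias: subject of the clause headed by 'conceded'; c-commands the pronoun but lies outside its binding domain — allowed.
— Hassan: subject of the clause headed by 'informed'; c-commands the pronoun within its binding domain — blocked (Principle B).
— Jorge: possessor inside the subject DP of the matrix clause; does not c-command the pronoun — Principle B does not apply; allowed.
— Jorge's father: subject of the matrix clause; c-commands the pronoun but lies outside its binding domain — allowed.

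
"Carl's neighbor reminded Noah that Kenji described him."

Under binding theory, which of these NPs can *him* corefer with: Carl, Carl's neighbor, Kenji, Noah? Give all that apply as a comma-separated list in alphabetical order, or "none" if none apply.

*him* is a pronoun; Principle B requires it to be free in its binding domain — the clause headed by 'described'.
— Carl: possessor inside the subject DP of the matrix clause; does not c-command the pronoun — Principle B does not apply; allowed.
— Carl's neighbor: subject of the matrix clause; c-commands the pronoun but lies outside its binding domain — allowed.
— Kenji: subject of the clause headed by 'described'; c-commands the pronoun within its binding domain — blocked (Principle B).
— Noah: object of the matrix clause; c-commands the pronoun but lies outside its binding domain — allowed.

Carl, Carl's neighbor, Noah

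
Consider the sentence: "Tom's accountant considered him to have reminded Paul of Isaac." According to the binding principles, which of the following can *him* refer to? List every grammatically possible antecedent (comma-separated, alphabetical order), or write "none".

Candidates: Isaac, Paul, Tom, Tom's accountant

Tom

*him* is a pronoun; Principle B requires it to be free in its binding domain — the matrix clause.
— Isaac: second object of the clause headed by 'reminded'; is c-commanded by the pronoun; coreference would bind this R-expression — blocked (Principle C).
— Paul: object of the clause headed by 'reminded'; is c-commanded by the pronoun; coreference would bind this R-expression — blocked (Principle C).
— Tom: possessor inside the subject DP of the matrix clause; does not c-command the pronoun — Principle B does not apply; allowed.
— Tom's accountant: subject of the matrix clause; c-commands the pronoun within its binding domain — blocked (Principle B).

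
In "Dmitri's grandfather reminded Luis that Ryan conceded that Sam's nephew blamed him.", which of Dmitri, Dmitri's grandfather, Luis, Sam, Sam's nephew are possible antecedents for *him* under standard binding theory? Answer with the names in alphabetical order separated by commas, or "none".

*him* is a pronoun; Principle B requires it to be free in its binding domain — the clause headed by 'blamed'.
— Dmitri: possessor inside the subject DP of the matrix clause; does not c-command the pronoun — Principle B does not apply; allowed.
— Dmitri's grandfather: subject of the matrix clause; c-commands the pronoun but lies outside its binding domain — allowed.
— Luis: object of the matrix clause; c-commands the pronoun but lies outside its binding domain — allowed.
— Sam: possessor inside the subject DP of the clause headed by 'blamed'; does not c-command the pronoun — Principle B does not apply; allowed.
— Sam's nephew: subject of the clause headed by 'blamed'; c-commands the pronoun within its binding domain — blocked (Principle B).

Dmitri, Dmitri's grandfather, Luis, Sam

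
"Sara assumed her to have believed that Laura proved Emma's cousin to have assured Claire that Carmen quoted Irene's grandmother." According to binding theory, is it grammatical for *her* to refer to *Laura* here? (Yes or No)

*Laura* is an R-expression; Principle C requires it to be free (not bound by any c-commanding expression).
— her: subject of the clause headed by 'believed'; the pronoun c-commands the R-expression — coreference blocked (Principle C).

No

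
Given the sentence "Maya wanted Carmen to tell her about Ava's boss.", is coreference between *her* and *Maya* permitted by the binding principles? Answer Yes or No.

Yes

*her* is a pronoun; Principle B requires it to be free in its binding domain — the clause headed by 'tell'.
— Maya: subject of the matrix clause; c-commands the pronoun but lies outside its binding domain — allowed.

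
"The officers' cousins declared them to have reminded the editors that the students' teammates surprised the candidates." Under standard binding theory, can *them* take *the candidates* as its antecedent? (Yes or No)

No

*them* is a pronoun; Principle B requires it to be free in its binding domain — the matrix clause.
— the candidates: object of the clause headed by 'surprised'; is c-commanded by the pronoun; coreference would bind this R-expression — blocked (Principle C).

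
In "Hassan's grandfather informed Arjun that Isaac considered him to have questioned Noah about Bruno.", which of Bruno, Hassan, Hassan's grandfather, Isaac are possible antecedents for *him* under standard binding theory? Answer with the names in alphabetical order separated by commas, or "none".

*him* is a pronoun; Principle B requires it to be free in its binding domain — the clause headed by 'considered'.
— Bruno: second object of the clause headed by 'questioned'; is c-commanded by the pronoun; coreference would bind this R-expression — blocked (Principle C).
— Hassan: possessor inside the subject DP of the matrix clause; does not c-command the pronoun — Principle B does not apply; allowed.
— Hassan's grandfather: subject of the matrix clause; c-commands the pronoun but lies outside its binding domain — allowed.
— Isaac: subject of the clause headed by 'considered'; c-commands the pronoun within its binding domain — blocked (Principle B).

Hassan, Hassan's grandfather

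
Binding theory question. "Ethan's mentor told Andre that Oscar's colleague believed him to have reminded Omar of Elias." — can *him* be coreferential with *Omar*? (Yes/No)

*him* is a pronoun; Principle B requires it to be free in its binding domain — the clause headed by 'believed'.
— Omar: object of the clause headed by 'reminded'; is c-commanded by the pronoun; coreference would bind this R-expression — blocked (Principle C).

No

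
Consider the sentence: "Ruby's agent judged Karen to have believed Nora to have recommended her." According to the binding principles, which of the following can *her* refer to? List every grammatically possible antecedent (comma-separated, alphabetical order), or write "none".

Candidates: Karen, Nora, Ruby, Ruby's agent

*her* is a pronoun; Principle B requires it to be free in its binding domain — the clause headed by 'recommended'.
— Karen: subject of the clause headed by 'believed'; c-commands the pronoun but lies outside its binding domain — allowed.
— Nora: subject of the clause headed by 'recommended'; c-commands the pronoun within its binding domain — blocked (Principle B).
— Ruby: possessor inside the subject DP of the matrix clause; does not c-command the pronoun — Principle B does not apply; allowed.
— Ruby's agent: subject of the matrix clause; c-commands the pronoun but lies outside its binding domain — allowed.

Karen, Ruby, Ruby's agent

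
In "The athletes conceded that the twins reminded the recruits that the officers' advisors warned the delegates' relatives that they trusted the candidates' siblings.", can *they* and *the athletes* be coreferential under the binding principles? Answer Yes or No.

*the athletes* is an R-expression; Principle C requires it to be free (not bound by any c-commanding expression).
— they: subject of the clause headed by 'trusted'; the pronoun does not c-command the R-expression — coreference allowed.

Yes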